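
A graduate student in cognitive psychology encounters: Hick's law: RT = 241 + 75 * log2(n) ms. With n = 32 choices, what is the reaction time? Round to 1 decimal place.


RT = 241 + 75 * log2(32)
log2(32) = 5.0
RT = 241 + 75 * 5.0
= 241 + 375.0
= 616.0 ms


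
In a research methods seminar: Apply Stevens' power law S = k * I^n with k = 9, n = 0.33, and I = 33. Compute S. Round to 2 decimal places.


S = 9 * 33^0.33
33^0.33 = 3.1704
S = 9 * 3.1704
= 28.53


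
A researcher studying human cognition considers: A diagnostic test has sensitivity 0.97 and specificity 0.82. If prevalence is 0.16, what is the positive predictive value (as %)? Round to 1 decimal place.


PPV = (sens * prev) / (sens * prev + (1-spec) * (1-prev))
Numerator = 0.97 * 0.16 = 0.1552
P(positive and no disease) = (1 - spec) * (1 - prev) = (1 - 0.82) * (1 - 0.16) = 0.1512
Denominator = 0.1552 + 0.1512 = 0.3064
PPV = 0.1552 / 0.3064 = 0.506527
As percentage = 50.7


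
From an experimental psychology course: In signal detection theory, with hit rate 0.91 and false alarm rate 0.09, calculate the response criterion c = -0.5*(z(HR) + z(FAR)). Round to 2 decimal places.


c = -0.5 * (z(HR) + z(FAR))
z(0.91) = 1.3408
z(0.09) = -1.3408
c = -0.5 * (1.3408 + -1.3408)
= -0.5 * 0.0
= 0.00


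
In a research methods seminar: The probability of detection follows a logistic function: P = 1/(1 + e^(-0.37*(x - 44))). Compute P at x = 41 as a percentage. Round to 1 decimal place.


P(x) = 1/(1 + e^(-0.37*(41 - 44)))
Exponent = -0.37 * -3 = 1.11
e^(1.11) = 3.034358
P = 1/(1 + 3.034358) = 0.247871
Percentage = 24.8


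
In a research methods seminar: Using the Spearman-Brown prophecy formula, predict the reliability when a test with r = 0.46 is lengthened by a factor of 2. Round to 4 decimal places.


r_new = n*r / (1 + (n-1)*r)
Numerator = 2 * 0.46 = 0.92
Denominator = 1 + 1 * 0.46 = 1.46
r_new = 0.92 / 1.46
= 0.6301


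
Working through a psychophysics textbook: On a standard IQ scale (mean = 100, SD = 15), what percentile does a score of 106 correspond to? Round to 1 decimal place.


z = (IQ - mean) / SD
z = (106 - 100) / 15 = 0.4
Percentile = Phi(0.4) * 100
Phi(0.4) = 0.655422
= 65.5


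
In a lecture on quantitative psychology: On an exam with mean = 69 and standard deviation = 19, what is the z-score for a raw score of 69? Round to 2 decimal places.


z = (X - mu) / sigma
= (69 - 69) / 19
= 0 / 19
= 0.00


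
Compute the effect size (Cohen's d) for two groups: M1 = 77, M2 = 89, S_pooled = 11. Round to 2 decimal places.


Cohen's d = (M1 - M2) / S_pooled
= (77 - 89) / 11
= -12 / 11
= -1.09


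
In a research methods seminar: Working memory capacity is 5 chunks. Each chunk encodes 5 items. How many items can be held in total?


Total items = chunks * items_per_chunk
= 5 * 5
= 25


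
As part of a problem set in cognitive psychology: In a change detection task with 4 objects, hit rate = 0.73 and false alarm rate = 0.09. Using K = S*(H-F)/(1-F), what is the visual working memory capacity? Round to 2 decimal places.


K = S * (H - F) / (1 - F)
H - F = 0.64
1 - F = 0.91
K = 4 * 0.64 / 0.91
= 2.81


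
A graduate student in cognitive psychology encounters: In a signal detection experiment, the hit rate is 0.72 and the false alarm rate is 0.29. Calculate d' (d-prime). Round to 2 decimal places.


d' = z(HR) - z(FAR)
z(0.72) = 0.5828
z(0.29) = -0.5534
d' = 0.5828 - -0.5534
= 1.14


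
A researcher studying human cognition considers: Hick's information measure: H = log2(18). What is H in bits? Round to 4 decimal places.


H = log2(n)
H = log2(18)
= 4.1699


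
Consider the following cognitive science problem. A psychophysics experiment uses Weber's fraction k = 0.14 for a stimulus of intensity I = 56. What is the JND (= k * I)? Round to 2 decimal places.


JND = k * I
JND = 0.14 * 56
= 7.84


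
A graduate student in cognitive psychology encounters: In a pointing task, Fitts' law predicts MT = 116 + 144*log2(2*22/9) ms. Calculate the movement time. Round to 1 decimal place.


MT = 116 + 144 * log2(2*22/9)
2D/W = 4.888889
log2(4.888889) = 2.2895
MT = 116 + 144 * 2.2895
= 445.7 ms


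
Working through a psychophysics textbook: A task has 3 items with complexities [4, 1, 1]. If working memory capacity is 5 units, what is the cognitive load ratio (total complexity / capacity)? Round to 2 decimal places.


Total complexity = 4 + 1 + 1 = 6
Load = total / capacity = 6 / 5
= 1.20


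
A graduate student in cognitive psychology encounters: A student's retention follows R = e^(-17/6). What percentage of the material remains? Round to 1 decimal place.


R = e^(-t/S)
-t/S = -17/6 = -2.833333
R = e^(-2.833333) = 0.058816
Percentage = 0.058816 * 100
= 5.9


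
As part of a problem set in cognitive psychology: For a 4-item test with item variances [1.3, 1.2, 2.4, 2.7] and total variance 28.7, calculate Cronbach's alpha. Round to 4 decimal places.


alpha = (k/(k-1)) * (1 - sum(s_i^2)/s_total^2)
sum(item variances) = 7.6
k/(k-1) = 4/3 = 1.333333
1 - 7.6/28.7 = 1 - 0.264808 = 0.735192
alpha = 1.333333 * 0.735192
= 0.9803


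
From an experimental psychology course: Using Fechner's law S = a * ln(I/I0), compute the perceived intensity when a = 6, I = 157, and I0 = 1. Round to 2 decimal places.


S = 6 * ln(157/1)
I/I0 = 157.0
ln(157.0) = 5.0562
S = 6 * 5.0562
= 30.34


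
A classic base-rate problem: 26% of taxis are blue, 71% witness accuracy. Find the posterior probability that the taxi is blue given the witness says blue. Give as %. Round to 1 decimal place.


P(blue | says blue) = P(says blue | blue)*P(blue) / [P(says blue | blue)*P(blue) + P(says blue | not blue)*P(not blue)]
Numerator = 0.71 * 0.26 = 0.1846
False identification = 0.29 * 0.74 = 0.2146
P = 0.1846 / (0.1846 + 0.2146)
= 0.1846 / 0.3992
As percentage = 46.2


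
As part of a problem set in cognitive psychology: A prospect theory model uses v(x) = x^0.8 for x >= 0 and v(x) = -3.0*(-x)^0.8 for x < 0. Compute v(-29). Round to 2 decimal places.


Since x = -29 < 0, use v(x) = -lambda*(-x)^alpha
(-x) = 29
29^0.8 = 14.7883
v(-29) = -3.0 * 14.7883
= -44.36


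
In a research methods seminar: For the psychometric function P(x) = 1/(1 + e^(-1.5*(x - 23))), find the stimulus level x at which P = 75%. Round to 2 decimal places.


At P = 0.75: 0.75 = 1/(1 + e^(-k*(x-x0)))
Solving: e^(-k*(x-x0)) = 1/3
x = x0 + ln(3)/k
ln(3) = 1.0986
x = 23 + 1.0986/1.5
= 23 + 0.7324
= 23.73


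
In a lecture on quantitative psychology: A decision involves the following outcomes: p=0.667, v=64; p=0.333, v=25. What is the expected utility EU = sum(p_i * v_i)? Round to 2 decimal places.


EU = sum(p_i * v_i)
0.667 * 64 = 42.688
0.333 * 25 = 8.325
EU = 42.688 + 8.325
= 51.01


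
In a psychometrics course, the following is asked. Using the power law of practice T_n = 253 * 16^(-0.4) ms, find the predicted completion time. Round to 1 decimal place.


T_n = 253 * 16^(-0.4)
16^(-0.4) = 0.329877
T_n = 253 * 0.329877
= 83.5 ms


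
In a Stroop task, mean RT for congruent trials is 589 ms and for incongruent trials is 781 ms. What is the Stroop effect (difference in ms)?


Stroop effect = RT(incongruent) - RT(congruent)
= 781 - 589
= 192 ms


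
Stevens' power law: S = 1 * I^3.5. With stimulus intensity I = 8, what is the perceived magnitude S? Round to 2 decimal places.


S = 1 * 8^3.5
8^3.5 = 1448.1547
S = 1 * 1448.1547
= 1448.15


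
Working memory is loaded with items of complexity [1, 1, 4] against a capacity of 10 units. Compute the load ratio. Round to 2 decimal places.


Total complexity = 1 + 1 + 4 = 6
Load = total / capacity = 6 / 10
= 0.60


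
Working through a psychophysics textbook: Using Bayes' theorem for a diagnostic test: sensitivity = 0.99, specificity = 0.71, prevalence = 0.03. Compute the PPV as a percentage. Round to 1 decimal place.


PPV = (sens * prev) / (sens * prev + (1-spec) * (1-prev))
Numerator = 0.99 * 0.03 = 0.0297
P(positive and no disease) = (1 - spec) * (1 - prev) = (1 - 0.71) * (1 - 0.03) = 0.2813
Denominator = 0.0297 + 0.2813 = 0.311
PPV = 0.0297 / 0.311 = 0.095498
As percentage = 9.5


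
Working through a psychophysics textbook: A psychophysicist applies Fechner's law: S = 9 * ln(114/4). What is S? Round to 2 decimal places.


S = 9 * ln(114/4)
I/I0 = 28.5
ln(28.5) = 3.3499
S = 9 * 3.3499
= 30.15


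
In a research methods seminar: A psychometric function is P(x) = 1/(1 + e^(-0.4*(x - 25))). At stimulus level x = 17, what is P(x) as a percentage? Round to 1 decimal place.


P(x) = 1/(1 + e^(-0.4*(17 - 25)))
Exponent = -0.4 * -8 = 3.2
e^(3.2) = 24.53253
P = 1/(1 + 24.53253) = 0.039166
Percentage = 3.9


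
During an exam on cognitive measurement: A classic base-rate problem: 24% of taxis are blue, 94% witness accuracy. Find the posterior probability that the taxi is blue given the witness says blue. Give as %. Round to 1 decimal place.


P(blue | says blue) = P(says blue | blue)*P(blue) / [P(says blue | blue)*P(blue) + P(says blue | not blue)*P(not blue)]
Numerator = 0.94 * 0.24 = 0.2256
False identification = 0.06 * 0.76 = 0.0456
P = 0.2256 / (0.2256 + 0.0456)
= 0.2256 / 0.2712
As percentage = 83.2


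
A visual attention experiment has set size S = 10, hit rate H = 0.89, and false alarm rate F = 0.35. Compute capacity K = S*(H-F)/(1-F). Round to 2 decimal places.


K = S * (H - F) / (1 - F)
H - F = 0.54
1 - F = 0.65
K = 10 * 0.54 / 0.65
= 8.31


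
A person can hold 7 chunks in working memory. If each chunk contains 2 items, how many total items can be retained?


Total items = chunks * items_per_chunk
= 7 * 2
= 14


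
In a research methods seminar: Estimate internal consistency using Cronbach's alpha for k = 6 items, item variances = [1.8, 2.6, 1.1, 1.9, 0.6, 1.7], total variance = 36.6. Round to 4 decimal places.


alpha = (k/(k-1)) * (1 - sum(s_i^2)/s_total^2)
sum(item variances) = 9.7
k/(k-1) = 6/5 = 1.2
1 - 9.7/36.6 = 1 - 0.265027 = 0.734973
alpha = 1.2 * 0.734973
= 0.8820


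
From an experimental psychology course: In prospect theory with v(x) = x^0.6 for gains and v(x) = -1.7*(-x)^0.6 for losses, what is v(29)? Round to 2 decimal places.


Since x = 29 >= 0, use v(x) = x^0.6
29^0.6 = 7.5412
v(29) = 7.54


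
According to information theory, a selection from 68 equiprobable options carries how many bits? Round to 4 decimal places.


H = log2(n)
H = log2(68)
= 6.0875


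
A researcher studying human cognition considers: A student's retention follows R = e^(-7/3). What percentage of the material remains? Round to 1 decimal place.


R = e^(-t/S)
-t/S = -7/3 = -2.333333
R = e^(-2.333333) = 0.096972
Percentage = 0.096972 * 100
= 9.7


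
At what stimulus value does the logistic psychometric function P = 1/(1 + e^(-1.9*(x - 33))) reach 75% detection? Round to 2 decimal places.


At P = 0.75: 0.75 = 1/(1 + e^(-k*(x-x0)))
Solving: e^(-k*(x-x0)) = 1/3
x = x0 + ln(3)/k
ln(3) = 1.0986
x = 33 + 1.0986/1.9
= 33 + 0.5782
= 33.58


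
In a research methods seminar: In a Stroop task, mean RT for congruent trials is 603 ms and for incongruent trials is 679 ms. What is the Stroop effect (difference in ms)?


Stroop effect = RT(incongruent) - RT(congruent)
= 679 - 603
= 76 ms


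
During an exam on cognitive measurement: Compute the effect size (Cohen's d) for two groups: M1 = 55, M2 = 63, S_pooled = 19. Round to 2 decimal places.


Cohen's d = (M1 - M2) / S_pooled
= (55 - 63) / 19
= -8 / 19
= -0.42


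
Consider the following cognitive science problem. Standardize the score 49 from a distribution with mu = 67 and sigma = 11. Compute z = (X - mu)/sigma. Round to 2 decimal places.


z = (X - mu) / sigma
= (49 - 67) / 11
= -18 / 11
= -1.64


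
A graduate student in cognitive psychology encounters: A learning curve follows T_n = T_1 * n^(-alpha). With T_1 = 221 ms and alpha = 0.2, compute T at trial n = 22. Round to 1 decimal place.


T_n = 221 * 22^(-0.2)
22^(-0.2) = 0.538909
T_n = 221 * 0.538909
= 119.1 ms


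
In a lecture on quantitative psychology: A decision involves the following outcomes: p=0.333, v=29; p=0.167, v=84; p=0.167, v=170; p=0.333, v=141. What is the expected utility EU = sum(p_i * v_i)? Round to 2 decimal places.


EU = sum(p_i * v_i)
0.333 * 29 = 9.657
0.167 * 84 = 14.028
0.167 * 170 = 28.39
0.333 * 141 = 46.953
EU = 9.657 + 14.028 + 28.39 + 46.953
= 99.03


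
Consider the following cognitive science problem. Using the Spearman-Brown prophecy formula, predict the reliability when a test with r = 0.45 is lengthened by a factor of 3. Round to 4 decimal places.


r_new = n*r / (1 + (n-1)*r)
Numerator = 3 * 0.45 = 1.35
Denominator = 1 + 2 * 0.45 = 1.9
r_new = 1.35 / 1.9
= 0.7105


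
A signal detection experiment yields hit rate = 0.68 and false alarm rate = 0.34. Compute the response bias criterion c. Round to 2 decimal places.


c = -0.5 * (z(HR) + z(FAR))
z(0.68) = 0.4677
z(0.34) = -0.4125
c = -0.5 * (0.4677 + -0.4125)
= -0.5 * 0.0552
= -0.03


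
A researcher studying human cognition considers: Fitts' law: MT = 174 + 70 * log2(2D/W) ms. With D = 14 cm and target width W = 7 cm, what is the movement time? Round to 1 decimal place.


MT = 174 + 70 * log2(2*14/7)
2D/W = 4.0
log2(4.0) = 2.0
MT = 174 + 70 * 2.0
= 314.0 ms


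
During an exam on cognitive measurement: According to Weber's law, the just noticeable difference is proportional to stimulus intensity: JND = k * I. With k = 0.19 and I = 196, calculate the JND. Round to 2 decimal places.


JND = k * I
JND = 0.19 * 196
= 37.24


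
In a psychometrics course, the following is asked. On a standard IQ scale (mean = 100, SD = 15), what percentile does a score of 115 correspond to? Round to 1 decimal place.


z = (IQ - mean) / SD
z = (115 - 100) / 15 = 1.0
Percentile = Phi(1.0) * 100
Phi(1.0) = 0.841345
= 84.1


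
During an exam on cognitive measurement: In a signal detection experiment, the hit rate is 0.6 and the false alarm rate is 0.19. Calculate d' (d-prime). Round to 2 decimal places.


d' = z(HR) - z(FAR)
z(0.6) = 0.2533
z(0.19) = -0.8779
d' = 0.2533 - -0.8779
= 1.13


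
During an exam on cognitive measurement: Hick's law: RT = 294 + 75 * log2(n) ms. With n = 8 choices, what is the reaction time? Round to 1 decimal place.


RT = 294 + 75 * log2(8)
log2(8) = 3.0
RT = 294 + 75 * 3.0
= 294 + 225.0
= 519.0 ms


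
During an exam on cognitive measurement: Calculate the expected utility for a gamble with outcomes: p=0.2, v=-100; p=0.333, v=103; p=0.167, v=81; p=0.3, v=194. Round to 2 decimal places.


EU = sum(p_i * v_i)
0.2 * -100 = -20.0
0.333 * 103 = 34.299
0.167 * 81 = 13.527
0.3 * 194 = 58.2
EU = -20.0 + 34.299 + 13.527 + 58.2
= 86.03


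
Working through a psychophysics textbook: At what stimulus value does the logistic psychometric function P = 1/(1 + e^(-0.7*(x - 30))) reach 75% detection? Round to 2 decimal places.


At P = 0.75: 0.75 = 1/(1 + e^(-k*(x-x0)))
Solving: e^(-k*(x-x0)) = 1/3
x = x0 + ln(3)/k
ln(3) = 1.0986
x = 30 + 1.0986/0.7
= 30 + 1.5694
= 31.57


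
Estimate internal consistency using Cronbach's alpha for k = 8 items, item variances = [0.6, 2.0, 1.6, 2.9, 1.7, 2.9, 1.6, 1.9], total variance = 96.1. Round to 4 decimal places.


alpha = (k/(k-1)) * (1 - sum(s_i^2)/s_total^2)
sum(item variances) = 15.2
k/(k-1) = 8/7 = 1.142857
1 - 15.2/96.1 = 1 - 0.158169 = 0.841831
alpha = 1.142857 * 0.841831
= 0.9621


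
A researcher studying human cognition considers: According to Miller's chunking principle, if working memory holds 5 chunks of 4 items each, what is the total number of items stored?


Total items = chunks * items_per_chunk
= 5 * 4
= 20


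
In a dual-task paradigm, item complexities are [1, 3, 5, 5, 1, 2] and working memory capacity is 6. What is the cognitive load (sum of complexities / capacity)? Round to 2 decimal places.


Total complexity = 1 + 3 + 5 + 5 + 1 + 2 = 17
Load = total / capacity = 17 / 6
= 2.83


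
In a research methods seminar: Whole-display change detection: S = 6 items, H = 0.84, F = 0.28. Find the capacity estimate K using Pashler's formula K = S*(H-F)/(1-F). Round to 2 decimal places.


K = S * (H - F) / (1 - F)
H - F = 0.56
1 - F = 0.72
K = 6 * 0.56 / 0.72
= 4.67


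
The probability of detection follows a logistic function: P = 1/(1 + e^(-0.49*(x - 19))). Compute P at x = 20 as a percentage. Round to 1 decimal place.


P(x) = 1/(1 + e^(-0.49*(20 - 19)))
Exponent = -0.49 * 1 = -0.49
e^(-0.49) = 0.612626
P = 1/(1 + 0.612626) = 0.620107
Percentage = 62.0


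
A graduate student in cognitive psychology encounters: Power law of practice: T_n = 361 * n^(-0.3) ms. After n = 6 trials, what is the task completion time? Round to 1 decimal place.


T_n = 361 * 6^(-0.3)
6^(-0.3) = 0.584191
T_n = 361 * 0.584191
= 210.9 ms


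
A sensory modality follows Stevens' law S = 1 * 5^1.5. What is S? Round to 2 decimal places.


S = 1 * 5^1.5
5^1.5 = 11.1803
S = 1 * 11.1803
= 11.18


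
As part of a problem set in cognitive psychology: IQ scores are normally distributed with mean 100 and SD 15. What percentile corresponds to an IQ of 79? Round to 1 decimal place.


z = (IQ - mean) / SD
z = (79 - 100) / 15 = -1.4
Percentile = Phi(-1.4) * 100
Phi(-1.4) = 0.080757
= 8.1


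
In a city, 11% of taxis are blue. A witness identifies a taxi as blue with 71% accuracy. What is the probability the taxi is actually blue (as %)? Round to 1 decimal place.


P(blue | says blue) = P(says blue | blue)*P(blue) / [P(says blue | blue)*P(blue) + P(says blue | not blue)*P(not blue)]
Numerator = 0.71 * 0.11 = 0.0781
False identification = 0.29 * 0.89 = 0.2581
P = 0.0781 / (0.0781 + 0.2581)
= 0.0781 / 0.3362
As percentage = 23.2


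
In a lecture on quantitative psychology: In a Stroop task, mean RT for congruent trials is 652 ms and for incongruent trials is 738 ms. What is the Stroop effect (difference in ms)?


Stroop effect = RT(incongruent) - RT(congruent)
= 738 - 652
= 86 ms


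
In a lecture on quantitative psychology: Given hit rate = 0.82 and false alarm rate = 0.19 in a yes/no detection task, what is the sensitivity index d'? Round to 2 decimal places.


d' = z(HR) - z(FAR)
z(0.82) = 0.9154
z(0.19) = -0.8779
d' = 0.9154 - -0.8779
= 1.79


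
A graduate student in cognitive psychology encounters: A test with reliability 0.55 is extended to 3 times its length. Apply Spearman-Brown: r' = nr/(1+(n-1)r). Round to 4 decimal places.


r_new = n*r / (1 + (n-1)*r)
Numerator = 3 * 0.55 = 1.65
Denominator = 1 + 2 * 0.55 = 2.1
r_new = 1.65 / 2.1
= 0.7857


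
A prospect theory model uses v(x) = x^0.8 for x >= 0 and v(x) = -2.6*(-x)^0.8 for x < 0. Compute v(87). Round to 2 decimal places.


Since x = 87 >= 0, use v(x) = x^0.8
87^0.8 = 35.6136
v(87) = 35.61


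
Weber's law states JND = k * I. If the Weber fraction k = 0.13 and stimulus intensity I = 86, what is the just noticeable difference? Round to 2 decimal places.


JND = k * I
JND = 0.13 * 86
= 11.18


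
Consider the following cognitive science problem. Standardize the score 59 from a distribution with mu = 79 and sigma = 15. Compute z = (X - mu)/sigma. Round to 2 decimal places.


z = (X - mu) / sigma
= (59 - 79) / 15
= -20 / 15
= -1.33


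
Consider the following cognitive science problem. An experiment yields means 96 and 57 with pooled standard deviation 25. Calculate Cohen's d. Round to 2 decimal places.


Cohen's d = (M1 - M2) / S_pooled
= (96 - 57) / 25
= 39 / 25
= 1.56


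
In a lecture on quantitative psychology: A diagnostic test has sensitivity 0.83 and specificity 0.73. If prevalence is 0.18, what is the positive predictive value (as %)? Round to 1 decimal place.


PPV = (sens * prev) / (sens * prev + (1-spec) * (1-prev))
Numerator = 0.83 * 0.18 = 0.1494
P(positive and no disease) = (1 - spec) * (1 - prev) = (1 - 0.73) * (1 - 0.18) = 0.2214
Denominator = 0.1494 + 0.2214 = 0.3708
PPV = 0.1494 / 0.3708 = 0.402913
As percentage = 40.3


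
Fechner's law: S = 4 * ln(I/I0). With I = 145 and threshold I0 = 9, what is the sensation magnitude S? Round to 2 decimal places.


S = 4 * ln(145/9)
I/I0 = 16.111111
ln(16.111111) = 2.7795
S = 4 * 2.7795
= 11.12


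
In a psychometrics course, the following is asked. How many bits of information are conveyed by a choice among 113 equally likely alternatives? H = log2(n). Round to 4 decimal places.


H = log2(n)
H = log2(113)
= 6.8202


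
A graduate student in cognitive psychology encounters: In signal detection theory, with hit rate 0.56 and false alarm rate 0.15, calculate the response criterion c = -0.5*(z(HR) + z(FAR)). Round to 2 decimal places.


c = -0.5 * (z(HR) + z(FAR))
z(0.56) = 0.151
z(0.15) = -1.0364
c = -0.5 * (0.151 + -1.0364)
= -0.5 * -0.8854
= 0.44


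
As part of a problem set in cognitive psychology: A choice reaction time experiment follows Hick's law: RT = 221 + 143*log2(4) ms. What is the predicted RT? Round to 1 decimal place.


RT = 221 + 143 * log2(4)
log2(4) = 2.0
RT = 221 + 143 * 2.0
= 221 + 286.0
= 507.0 ms


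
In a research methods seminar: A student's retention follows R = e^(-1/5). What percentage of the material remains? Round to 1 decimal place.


R = e^(-t/S)
-t/S = -1/5 = -0.2
R = e^(-0.2) = 0.818731
Percentage = 0.818731 * 100
= 81.9


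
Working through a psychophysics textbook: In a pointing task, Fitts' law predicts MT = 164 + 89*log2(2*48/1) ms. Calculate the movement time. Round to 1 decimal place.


MT = 164 + 89 * log2(2*48/1)
2D/W = 96.0
log2(96.0) = 6.585
MT = 164 + 89 * 6.585
= 750.1 ms


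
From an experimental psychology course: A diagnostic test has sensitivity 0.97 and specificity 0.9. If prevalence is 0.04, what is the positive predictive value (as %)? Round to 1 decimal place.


PPV = (sens * prev) / (sens * prev + (1-spec) * (1-prev))
Numerator = 0.97 * 0.04 = 0.0388
P(positive and no disease) = (1 - spec) * (1 - prev) = (1 - 0.9) * (1 - 0.04) = 0.096
Denominator = 0.0388 + 0.096 = 0.1348
PPV = 0.0388 / 0.1348 = 0.287834
As percentage = 28.8


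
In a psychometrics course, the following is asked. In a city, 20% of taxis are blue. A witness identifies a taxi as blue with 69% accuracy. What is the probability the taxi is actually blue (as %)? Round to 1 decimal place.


P(blue | says blue) = P(says blue | blue)*P(blue) / [P(says blue | blue)*P(blue) + P(says blue | not blue)*P(not blue)]
Numerator = 0.69 * 0.2 = 0.138
False identification = 0.31 * 0.8 = 0.248
P = 0.138 / (0.138 + 0.248)
= 0.138 / 0.386
As percentage = 35.8


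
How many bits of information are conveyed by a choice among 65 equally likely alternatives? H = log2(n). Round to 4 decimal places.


H = log2(n)
H = log2(65)
= 6.0224


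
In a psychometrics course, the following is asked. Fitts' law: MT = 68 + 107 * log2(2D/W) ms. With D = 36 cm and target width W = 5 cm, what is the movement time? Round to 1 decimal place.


MT = 68 + 107 * log2(2*36/5)
2D/W = 14.4
log2(14.4) = 3.848
MT = 68 + 107 * 3.848
= 479.7 ms


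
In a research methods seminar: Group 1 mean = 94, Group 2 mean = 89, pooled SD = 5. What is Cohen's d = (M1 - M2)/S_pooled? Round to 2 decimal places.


Cohen's d = (M1 - M2) / S_pooled
= (94 - 89) / 5
= 5 / 5
= 1.00


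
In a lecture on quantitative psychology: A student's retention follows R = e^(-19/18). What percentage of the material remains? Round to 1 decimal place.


R = e^(-t/S)
-t/S = -19/18 = -1.055556
R = e^(-1.055556) = 0.347999
Percentage = 0.347999 * 100
= 34.8


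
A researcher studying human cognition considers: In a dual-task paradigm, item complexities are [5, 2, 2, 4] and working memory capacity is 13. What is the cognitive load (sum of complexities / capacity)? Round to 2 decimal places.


Total complexity = 5 + 2 + 2 + 4 = 13
Load = total / capacity = 13 / 13
= 1.00


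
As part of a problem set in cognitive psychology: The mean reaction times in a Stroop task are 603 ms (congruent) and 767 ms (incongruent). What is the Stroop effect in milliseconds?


Stroop effect = RT(incongruent) - RT(congruent)
= 767 - 603
= 164 ms


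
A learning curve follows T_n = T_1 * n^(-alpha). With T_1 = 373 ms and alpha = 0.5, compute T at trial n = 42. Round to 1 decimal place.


T_n = 373 * 42^(-0.5)
42^(-0.5) = 0.154303
T_n = 373 * 0.154303
= 57.6 ms


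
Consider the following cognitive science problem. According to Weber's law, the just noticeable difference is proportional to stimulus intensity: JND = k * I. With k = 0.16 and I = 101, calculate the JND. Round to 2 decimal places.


JND = k * I
JND = 0.16 * 101
= 16.16


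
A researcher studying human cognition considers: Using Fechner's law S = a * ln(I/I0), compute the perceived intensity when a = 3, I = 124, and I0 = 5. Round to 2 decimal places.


S = 3 * ln(124/5)
I/I0 = 24.8
ln(24.8) = 3.2108
S = 3 * 3.2108
= 9.63


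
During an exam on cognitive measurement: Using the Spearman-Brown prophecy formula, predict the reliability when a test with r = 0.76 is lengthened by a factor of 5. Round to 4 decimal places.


r_new = n*r / (1 + (n-1)*r)
Numerator = 5 * 0.76 = 3.8
Denominator = 1 + 4 * 0.76 = 4.04
r_new = 3.8 / 4.04
= 0.9406


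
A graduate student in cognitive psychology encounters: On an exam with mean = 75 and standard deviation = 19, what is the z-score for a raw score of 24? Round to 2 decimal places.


z = (X - mu) / sigma
= (24 - 75) / 19
= -51 / 19
= -2.68


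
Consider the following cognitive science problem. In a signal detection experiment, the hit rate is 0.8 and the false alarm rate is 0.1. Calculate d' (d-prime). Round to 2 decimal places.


d' = z(HR) - z(FAR)
z(0.8) = 0.8416
z(0.1) = -1.2816
d' = 0.8416 - -1.2816
= 2.12


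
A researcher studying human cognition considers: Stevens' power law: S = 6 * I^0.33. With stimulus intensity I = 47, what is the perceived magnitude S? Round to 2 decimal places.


S = 6 * 47^0.33
47^0.33 = 3.5628
S = 6 * 3.5628
= 21.38


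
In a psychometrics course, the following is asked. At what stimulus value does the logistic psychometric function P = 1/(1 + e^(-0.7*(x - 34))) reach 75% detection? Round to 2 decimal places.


At P = 0.75: 0.75 = 1/(1 + e^(-k*(x-x0)))
Solving: e^(-k*(x-x0)) = 1/3
x = x0 + ln(3)/k
ln(3) = 1.0986
x = 34 + 1.0986/0.7
= 34 + 1.5694
= 35.57


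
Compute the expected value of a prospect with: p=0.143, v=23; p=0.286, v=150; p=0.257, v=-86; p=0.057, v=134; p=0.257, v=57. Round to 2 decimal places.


EU = sum(p_i * v_i)
0.143 * 23 = 3.289
0.286 * 150 = 42.9
0.257 * -86 = -22.102
0.057 * 134 = 7.638
0.257 * 57 = 14.649
EU = 3.289 + 42.9 + -22.102 + 7.638 + 14.649
= 46.37


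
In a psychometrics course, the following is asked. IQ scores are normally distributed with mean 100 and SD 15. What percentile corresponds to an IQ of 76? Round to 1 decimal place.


z = (IQ - mean) / SD
z = (76 - 100) / 15 = -1.6
Percentile = Phi(-1.6) * 100
Phi(-1.6) = 0.054799
= 5.5


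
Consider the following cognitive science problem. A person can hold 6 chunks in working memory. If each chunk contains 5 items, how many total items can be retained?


Total items = chunks * items_per_chunk
= 6 * 5
= 30


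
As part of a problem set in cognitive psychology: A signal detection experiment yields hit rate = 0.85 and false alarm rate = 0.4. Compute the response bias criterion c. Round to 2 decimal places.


c = -0.5 * (z(HR) + z(FAR))
z(0.85) = 1.0364
z(0.4) = -0.2533
c = -0.5 * (1.0364 + -0.2533)
= -0.5 * 0.7831
= -0.39


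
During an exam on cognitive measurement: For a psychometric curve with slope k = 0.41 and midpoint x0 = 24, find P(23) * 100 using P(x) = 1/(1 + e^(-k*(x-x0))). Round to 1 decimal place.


P(x) = 1/(1 + e^(-0.41*(23 - 24)))
Exponent = -0.41 * -1 = 0.41
e^(0.41) = 1.506818
P = 1/(1 + 1.506818) = 0.398912
Percentage = 39.9


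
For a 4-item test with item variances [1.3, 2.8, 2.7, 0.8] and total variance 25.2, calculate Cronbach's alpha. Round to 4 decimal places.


alpha = (k/(k-1)) * (1 - sum(s_i^2)/s_total^2)
sum(item variances) = 7.6
k/(k-1) = 4/3 = 1.333333
1 - 7.6/25.2 = 1 - 0.301587 = 0.698413
alpha = 1.333333 * 0.698413
= 0.9312


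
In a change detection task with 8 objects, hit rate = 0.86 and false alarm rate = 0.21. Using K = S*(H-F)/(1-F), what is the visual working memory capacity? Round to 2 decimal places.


K = S * (H - F) / (1 - F)
H - F = 0.65
1 - F = 0.79
K = 8 * 0.65 / 0.79
= 6.58


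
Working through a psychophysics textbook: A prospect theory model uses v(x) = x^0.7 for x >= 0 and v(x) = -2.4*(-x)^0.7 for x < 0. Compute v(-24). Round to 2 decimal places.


Since x = -24 < 0, use v(x) = -lambda*(-x)^alpha
(-x) = 24
24^0.7 = 9.2501
v(-24) = -2.4 * 9.2501
= -22.20


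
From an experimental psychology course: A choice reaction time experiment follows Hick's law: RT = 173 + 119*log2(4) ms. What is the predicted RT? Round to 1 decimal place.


RT = 173 + 119 * log2(4)
log2(4) = 2.0
RT = 173 + 119 * 2.0
= 173 + 238.0
= 411.0 ms


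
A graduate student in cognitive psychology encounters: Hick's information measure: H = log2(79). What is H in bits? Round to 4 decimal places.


H = log2(n)
H = log2(79)
= 6.3038


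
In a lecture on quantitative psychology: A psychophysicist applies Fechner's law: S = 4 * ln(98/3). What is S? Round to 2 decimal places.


S = 4 * ln(98/3)
I/I0 = 32.666667
ln(32.666667) = 3.4864
S = 4 * 3.4864
= 13.95


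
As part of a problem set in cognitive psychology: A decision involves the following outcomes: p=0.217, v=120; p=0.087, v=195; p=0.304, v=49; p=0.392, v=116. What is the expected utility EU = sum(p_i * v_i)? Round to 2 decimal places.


EU = sum(p_i * v_i)
0.217 * 120 = 26.04
0.087 * 195 = 16.965
0.304 * 49 = 14.896
0.392 * 116 = 45.472
EU = 26.04 + 16.965 + 14.896 + 45.472
= 103.37


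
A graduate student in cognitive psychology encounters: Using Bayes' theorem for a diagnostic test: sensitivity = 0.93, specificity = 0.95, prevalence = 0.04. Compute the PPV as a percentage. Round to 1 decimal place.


PPV = (sens * prev) / (sens * prev + (1-spec) * (1-prev))
Numerator = 0.93 * 0.04 = 0.0372
P(positive and no disease) = (1 - spec) * (1 - prev) = (1 - 0.95) * (1 - 0.04) = 0.048
Denominator = 0.0372 + 0.048 = 0.0852
PPV = 0.0372 / 0.0852 = 0.43662
As percentage = 43.7


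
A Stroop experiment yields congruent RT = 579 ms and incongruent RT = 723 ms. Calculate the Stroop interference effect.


Stroop effect = RT(incongruent) - RT(congruent)
= 723 - 579
= 144 ms


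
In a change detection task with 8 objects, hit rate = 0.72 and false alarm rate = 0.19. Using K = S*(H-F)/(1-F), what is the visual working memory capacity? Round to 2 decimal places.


K = S * (H - F) / (1 - F)
H - F = 0.53
1 - F = 0.81
K = 8 * 0.53 / 0.81
= 5.23


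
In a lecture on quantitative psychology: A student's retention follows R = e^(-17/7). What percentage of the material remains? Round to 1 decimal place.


R = e^(-t/S)
-t/S = -17/7 = -2.428571
R = e^(-2.428571) = 0.088163
Percentage = 0.088163 * 100
= 8.8


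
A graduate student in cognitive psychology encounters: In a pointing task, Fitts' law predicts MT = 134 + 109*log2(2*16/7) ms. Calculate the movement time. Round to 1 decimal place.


MT = 134 + 109 * log2(2*16/7)
2D/W = 4.571429
log2(4.571429) = 2.1926
MT = 134 + 109 * 2.1926
= 373.0 ms


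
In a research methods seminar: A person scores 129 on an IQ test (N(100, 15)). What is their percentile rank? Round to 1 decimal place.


z = (IQ - mean) / SD
z = (129 - 100) / 15 = 1.9333
Percentile = Phi(1.9333) * 100
Phi(1.9333) = 0.9734
= 97.3


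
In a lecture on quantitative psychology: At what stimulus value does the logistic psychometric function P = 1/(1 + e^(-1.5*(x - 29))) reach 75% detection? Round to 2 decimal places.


At P = 0.75: 0.75 = 1/(1 + e^(-k*(x-x0)))
Solving: e^(-k*(x-x0)) = 1/3
x = x0 + ln(3)/k
ln(3) = 1.0986
x = 29 + 1.0986/1.5
= 29 + 0.7324
= 29.73


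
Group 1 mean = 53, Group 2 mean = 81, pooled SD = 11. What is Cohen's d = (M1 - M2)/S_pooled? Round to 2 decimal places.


Cohen's d = (M1 - M2) / S_pooled
= (53 - 81) / 11
= -28 / 11
= -2.55


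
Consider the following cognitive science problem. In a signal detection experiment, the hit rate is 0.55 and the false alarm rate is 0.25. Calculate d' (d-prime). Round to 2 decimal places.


d' = z(HR) - z(FAR)
z(0.55) = 0.1257
z(0.25) = -0.6745
d' = 0.1257 - -0.6745
= 0.80


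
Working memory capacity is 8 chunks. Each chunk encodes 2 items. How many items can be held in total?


Total items = chunks * items_per_chunk
= 8 * 2
= 16


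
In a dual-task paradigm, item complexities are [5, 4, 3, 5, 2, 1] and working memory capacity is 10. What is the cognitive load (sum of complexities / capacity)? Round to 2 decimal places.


Total complexity = 5 + 4 + 3 + 5 + 2 + 1 = 20
Load = total / capacity = 20 / 10
= 2.00


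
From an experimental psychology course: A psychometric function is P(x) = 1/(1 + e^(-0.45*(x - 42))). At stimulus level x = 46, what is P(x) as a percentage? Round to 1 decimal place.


P(x) = 1/(1 + e^(-0.45*(46 - 42)))
Exponent = -0.45 * 4 = -1.8
e^(-1.8) = 0.165299
P = 1/(1 + 0.165299) = 0.858149
Percentage = 85.8


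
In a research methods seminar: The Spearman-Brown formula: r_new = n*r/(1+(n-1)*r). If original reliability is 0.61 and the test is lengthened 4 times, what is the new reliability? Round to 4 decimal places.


r_new = n*r / (1 + (n-1)*r)
Numerator = 4 * 0.61 = 2.44
Denominator = 1 + 3 * 0.61 = 2.83
r_new = 2.44 / 2.83
= 0.8622


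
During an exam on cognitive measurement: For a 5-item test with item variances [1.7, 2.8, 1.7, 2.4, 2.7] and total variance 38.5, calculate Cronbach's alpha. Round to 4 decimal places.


alpha = (k/(k-1)) * (1 - sum(s_i^2)/s_total^2)
sum(item variances) = 11.3
k/(k-1) = 5/4 = 1.25
1 - 11.3/38.5 = 1 - 0.293506 = 0.706494
alpha = 1.25 * 0.706494
= 0.8831


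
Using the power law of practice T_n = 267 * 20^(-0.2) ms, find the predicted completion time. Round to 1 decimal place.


T_n = 267 * 20^(-0.2)
20^(-0.2) = 0.54928
T_n = 267 * 0.54928
= 146.7 ms


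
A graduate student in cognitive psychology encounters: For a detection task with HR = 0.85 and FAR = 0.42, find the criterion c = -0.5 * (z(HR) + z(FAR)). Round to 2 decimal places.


c = -0.5 * (z(HR) + z(FAR))
z(0.85) = 1.0364
z(0.42) = -0.2019
c = -0.5 * (1.0364 + -0.2019)
= -0.5 * 0.8345
= -0.42


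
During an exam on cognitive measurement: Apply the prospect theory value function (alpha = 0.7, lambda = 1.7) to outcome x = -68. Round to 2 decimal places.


Since x = -68 < 0, use v(x) = -lambda*(-x)^alpha
(-x) = 68
68^0.7 = 19.1759
v(-68) = -1.7 * 19.1759
= -32.60


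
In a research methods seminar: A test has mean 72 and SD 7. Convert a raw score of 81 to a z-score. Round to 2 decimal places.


z = (X - mu) / sigma
= (81 - 72) / 7
= 9 / 7
= 1.29


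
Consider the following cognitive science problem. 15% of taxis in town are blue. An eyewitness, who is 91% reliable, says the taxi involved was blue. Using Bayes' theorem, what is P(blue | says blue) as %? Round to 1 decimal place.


P(blue | says blue) = P(says blue | blue)*P(blue) / [P(says blue | blue)*P(blue) + P(says blue | not blue)*P(not blue)]
Numerator = 0.91 * 0.15 = 0.1365
False identification = 0.09 * 0.85 = 0.0765
P = 0.1365 / (0.1365 + 0.0765)
= 0.1365 / 0.213
As percentage = 64.1


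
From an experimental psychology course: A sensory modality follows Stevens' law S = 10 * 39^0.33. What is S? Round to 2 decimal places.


S = 10 * 39^0.33
39^0.33 = 3.3501
S = 10 * 3.3501
= 33.50


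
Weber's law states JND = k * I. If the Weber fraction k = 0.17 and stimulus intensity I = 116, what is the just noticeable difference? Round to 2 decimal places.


JND = k * I
JND = 0.17 * 116
= 19.72


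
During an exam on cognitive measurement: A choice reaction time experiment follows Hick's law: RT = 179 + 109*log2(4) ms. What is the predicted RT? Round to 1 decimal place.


RT = 179 + 109 * log2(4)
log2(4) = 2.0
RT = 179 + 109 * 2.0
= 179 + 218.0
= 397.0 ms


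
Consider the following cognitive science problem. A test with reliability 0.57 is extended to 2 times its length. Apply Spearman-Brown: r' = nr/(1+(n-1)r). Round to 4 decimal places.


r_new = n*r / (1 + (n-1)*r)
Numerator = 2 * 0.57 = 1.14
Denominator = 1 + 1 * 0.57 = 1.57
r_new = 1.14 / 1.57
= 0.7261


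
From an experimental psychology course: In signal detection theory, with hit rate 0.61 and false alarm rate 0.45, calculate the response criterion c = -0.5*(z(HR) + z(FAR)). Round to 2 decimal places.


c = -0.5 * (z(HR) + z(FAR))
z(0.61) = 0.2793
z(0.45) = -0.1257
c = -0.5 * (0.2793 + -0.1257)
= -0.5 * 0.1536
= -0.08


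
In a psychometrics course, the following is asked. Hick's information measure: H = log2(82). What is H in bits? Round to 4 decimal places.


H = log2(n)
H = log2(82)
= 6.3576


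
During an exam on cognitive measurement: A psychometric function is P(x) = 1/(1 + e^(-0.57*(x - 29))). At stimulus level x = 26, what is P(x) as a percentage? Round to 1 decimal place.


P(x) = 1/(1 + e^(-0.57*(26 - 29)))
Exponent = -0.57 * -3 = 1.71
e^(1.71) = 5.528961
P = 1/(1 + 5.528961) = 0.153164
Percentage = 15.3


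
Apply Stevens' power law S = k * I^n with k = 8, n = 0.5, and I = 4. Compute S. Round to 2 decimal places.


S = 8 * 4^0.5
4^0.5 = 2.0
S = 8 * 2.0
= 16.00


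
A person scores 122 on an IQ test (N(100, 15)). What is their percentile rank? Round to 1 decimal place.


z = (IQ - mean) / SD
z = (122 - 100) / 15 = 1.4667
Percentile = Phi(1.4667) * 100
Phi(1.4667) = 0.928771
= 92.9


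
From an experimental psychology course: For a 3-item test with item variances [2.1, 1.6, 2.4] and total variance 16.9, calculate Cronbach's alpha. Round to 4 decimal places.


alpha = (k/(k-1)) * (1 - sum(s_i^2)/s_total^2)
sum(item variances) = 6.1
k/(k-1) = 3/2 = 1.5
1 - 6.1/16.9 = 1 - 0.360947 = 0.639053
alpha = 1.5 * 0.639053
= 0.9586


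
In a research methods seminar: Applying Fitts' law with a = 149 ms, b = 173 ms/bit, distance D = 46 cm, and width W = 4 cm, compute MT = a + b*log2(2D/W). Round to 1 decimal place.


MT = 149 + 173 * log2(2*46/4)
2D/W = 23.0
log2(23.0) = 4.5236
MT = 149 + 173 * 4.5236
= 931.6 ms


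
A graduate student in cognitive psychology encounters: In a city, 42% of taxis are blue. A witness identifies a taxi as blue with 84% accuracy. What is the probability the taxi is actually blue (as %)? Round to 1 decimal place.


P(blue | says blue) = P(says blue | blue)*P(blue) / [P(says blue | blue)*P(blue) + P(says blue | not blue)*P(not blue)]
Numerator = 0.84 * 0.42 = 0.3528
False identification = 0.16 * 0.58 = 0.0928
P = 0.3528 / (0.3528 + 0.0928)
= 0.3528 / 0.4456
As percentage = 79.2


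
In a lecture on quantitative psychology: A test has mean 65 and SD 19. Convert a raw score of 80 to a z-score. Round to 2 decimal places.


z = (X - mu) / sigma
= (80 - 65) / 19
= 15 / 19
= 0.79


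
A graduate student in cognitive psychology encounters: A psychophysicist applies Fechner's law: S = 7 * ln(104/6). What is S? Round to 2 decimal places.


S = 7 * ln(104/6)
I/I0 = 17.333333
ln(17.333333) = 2.8526
S = 7 * 2.8526
= 19.97


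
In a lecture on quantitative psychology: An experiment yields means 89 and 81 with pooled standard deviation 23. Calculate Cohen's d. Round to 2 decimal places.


Cohen's d = (M1 - M2) / S_pooled
= (89 - 81) / 23
= 8 / 23
= 0.35


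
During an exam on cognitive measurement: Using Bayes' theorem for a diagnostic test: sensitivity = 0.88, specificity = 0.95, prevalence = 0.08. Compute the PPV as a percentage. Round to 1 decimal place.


PPV = (sens * prev) / (sens * prev + (1-spec) * (1-prev))
Numerator = 0.88 * 0.08 = 0.0704
P(positive and no disease) = (1 - spec) * (1 - prev) = (1 - 0.95) * (1 - 0.08) = 0.046
Denominator = 0.0704 + 0.046 = 0.1164
PPV = 0.0704 / 0.1164 = 0.604811
As percentage = 60.5
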